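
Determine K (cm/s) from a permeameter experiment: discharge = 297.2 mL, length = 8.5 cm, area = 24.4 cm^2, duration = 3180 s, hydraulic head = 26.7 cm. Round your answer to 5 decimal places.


Step 1: K = Q * L / (A * t * h)
Step 2: Numerator = 297.2 * 8.5 = 2526.2
Step 3: Denominator = 24.4 * 3180 * 26.7 = 2071706.4
Step 4: K = 2526.2 / 2071706.4 = 0.00122 cm/s

0.00122


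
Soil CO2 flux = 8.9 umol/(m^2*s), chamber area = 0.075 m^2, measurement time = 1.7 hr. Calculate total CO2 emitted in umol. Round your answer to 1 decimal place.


Step 1: Convert time to seconds: 1.7 hr * 3600 = 6120.0 s
Step 2: Total = flux * area * time_s
Step 3: Total = 8.9 * 0.075 * 6120.0
Step 4: Total = 4085.1 umol

4085.1


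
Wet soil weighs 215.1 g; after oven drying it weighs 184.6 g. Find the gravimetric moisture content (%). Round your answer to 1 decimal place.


Step 1: Water mass = wet - dry = 215.1 - 184.6 = 30.5 g
Step 2: w = 100 * water mass / dry mass
Step 3: w = 100 * 30.5 / 184.6 = 16.5%

16.5


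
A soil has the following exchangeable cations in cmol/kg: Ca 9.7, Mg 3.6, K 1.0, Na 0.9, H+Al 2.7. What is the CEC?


Step 1: CEC = Ca + Mg + K + Na + (H+Al)
Step 2: CEC = 9.7 + 3.6 + 1.0 + 0.9 + 2.7
Step 3: CEC = 17.9 cmol/kg

17.9


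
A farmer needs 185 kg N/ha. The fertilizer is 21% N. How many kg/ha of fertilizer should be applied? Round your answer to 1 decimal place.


Step 1: Fertilizer rate = target N / (N content / 100)
Step 2: Rate = 185 / (21 / 100)
Step 3: Rate = 185 / 0.21
Step 4: Rate = 881.0 kg/ha

881.0


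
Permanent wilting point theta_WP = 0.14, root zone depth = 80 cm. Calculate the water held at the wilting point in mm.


Step 1: Water (mm) = theta_WP * depth * 10
Step 2: Water = 0.14 * 80 * 10
Step 3: Water = 112.0 mm

112.0


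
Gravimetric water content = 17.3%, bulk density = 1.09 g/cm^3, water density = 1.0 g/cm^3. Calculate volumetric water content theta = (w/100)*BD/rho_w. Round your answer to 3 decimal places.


Step 1: theta = (w / 100) * BD / rho_w
Step 2: theta = (17.3 / 100) * 1.09 / 1.0
Step 3: theta = 0.173 * 1.09
Step 4: theta = 0.189

0.189


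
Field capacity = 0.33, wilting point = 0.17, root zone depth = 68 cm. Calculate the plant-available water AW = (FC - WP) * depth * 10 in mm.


Step 1: Available water = (FC - WP) * depth * 10
Step 2: AW = (0.33 - 0.17) * 68 * 10
Step 3: AW = 0.16 * 68 * 10
Step 4: AW = 108.8 mm

108.8


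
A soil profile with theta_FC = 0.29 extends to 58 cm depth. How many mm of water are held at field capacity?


Step 1: Water (mm) = theta_FC * depth (cm) * 10
Step 2: Water = 0.29 * 58 * 10
Step 3: Water = 168.2 mm

168.2


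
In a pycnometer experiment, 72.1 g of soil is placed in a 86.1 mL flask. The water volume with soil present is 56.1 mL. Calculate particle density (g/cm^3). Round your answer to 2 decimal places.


Step 1: Volume of solids = flask volume - water volume with soil
Step 2: V_solids = 86.1 - 56.1 = 30.0 mL
Step 3: Particle density = mass / V_solids = 72.1 / 30.0 = 2.4 g/cm^3

2.4


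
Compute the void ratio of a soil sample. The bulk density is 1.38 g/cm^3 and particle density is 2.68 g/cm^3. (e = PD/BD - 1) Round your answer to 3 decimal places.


Step 1: e = PD / BD - 1
Step 2: e = 2.68 / 1.38 - 1
Step 3: e = 1.94203 - 1
Step 4: e = 0.942

0.942


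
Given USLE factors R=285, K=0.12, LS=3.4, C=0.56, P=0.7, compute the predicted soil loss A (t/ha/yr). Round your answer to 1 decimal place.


Step 1: A = R * K * LS * C * P
Step 2: R * K = 285 * 0.12 = 34.2
Step 3: (R*K) * LS = 34.2 * 3.4 = 116.28
Step 4: * C * P = 116.28 * 0.56 * 0.7 = 45.6
Step 5: A = 45.6 t/(ha*yr)

45.6


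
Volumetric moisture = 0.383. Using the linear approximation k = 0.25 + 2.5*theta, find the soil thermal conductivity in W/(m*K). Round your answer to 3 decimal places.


Step 1: k = 0.25 + 2.5 * theta
Step 2: k = 0.25 + 2.5 * 0.383
Step 3: k = 0.25 + 0.958
Step 4: k = 1.208 W/(m*K)

1.208


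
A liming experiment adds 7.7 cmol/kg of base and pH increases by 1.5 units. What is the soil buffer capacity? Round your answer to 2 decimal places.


Step 1: BC = change in base / change in pH
Step 2: BC = 7.7 / 1.5
Step 3: BC = 5.13 cmol/(kg*pH unit)

5.13


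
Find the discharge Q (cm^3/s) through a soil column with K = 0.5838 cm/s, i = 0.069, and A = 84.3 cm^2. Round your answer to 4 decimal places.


Step 1: Apply Darcy's law: Q = K * i * A
Step 2: Q = 0.5838 * 0.069 * 84.3
Step 3: Q = 3.3958 cm^3/s

3.3958


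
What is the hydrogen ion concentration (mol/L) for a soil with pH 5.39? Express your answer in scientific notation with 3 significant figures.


Step 1: [H+] = 10^(-pH)
Step 2: [H+] = 10^(-5.39)
Step 3: [H+] = 4.07e-06 mol/L

4.07e-06


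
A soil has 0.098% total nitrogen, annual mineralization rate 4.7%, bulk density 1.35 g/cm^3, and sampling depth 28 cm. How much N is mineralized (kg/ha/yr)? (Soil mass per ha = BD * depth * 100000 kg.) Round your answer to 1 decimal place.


Step 1: Soil mass per ha = BD * depth * 100000 = 1.35 * 28 * 100000 = 3780000 kg
Step 2: Total N pool = soil mass * N%/100 = 3780000 * 0.098/100 = 3704.4 kg/ha
Step 3: N mineralized = N pool * rate%/100 = 3704.4 * 4.7/100 = 174.1 kg/ha/yr

174.1


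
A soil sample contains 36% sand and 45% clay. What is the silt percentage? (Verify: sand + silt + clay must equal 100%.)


Step 1: sand + silt + clay = 100%
Step 2: silt = 100 - sand - clay
Step 3: silt = 100 - 36 - 45
Step 4: silt = 19%

19


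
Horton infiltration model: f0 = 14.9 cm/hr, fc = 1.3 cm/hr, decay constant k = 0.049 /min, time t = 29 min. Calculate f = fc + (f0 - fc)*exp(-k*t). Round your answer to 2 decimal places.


Step 1: f = fc + (f0 - fc) * exp(-k * t)
Step 2: exp(-0.049 * 29) = 0.241472
Step 3: f = 1.3 + (14.9 - 1.3) * 0.241472
Step 4: f = 1.3 + 13.6 * 0.241472
Step 5: f = 4.58 cm/hr

4.58


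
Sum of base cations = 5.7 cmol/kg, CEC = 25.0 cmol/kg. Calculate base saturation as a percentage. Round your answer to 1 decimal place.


Step 1: BS = 100 * (sum of bases) / CEC
Step 2: BS = 100 * 5.7 / 25.0
Step 3: BS = 22.8%

22.8


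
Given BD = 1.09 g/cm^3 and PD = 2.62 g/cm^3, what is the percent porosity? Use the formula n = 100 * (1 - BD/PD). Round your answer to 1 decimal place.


Step 1: Formula: n = 100 * (1 - BD / PD)
Step 2: n = 100 * (1 - 1.09 / 2.62)
Step 3: n = 100 * (1 - 0.41603)
Step 4: n = 58.4%

58.4


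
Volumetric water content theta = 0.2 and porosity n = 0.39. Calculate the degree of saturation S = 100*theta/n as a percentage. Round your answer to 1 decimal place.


Step 1: S = 100 * theta_v / n
Step 2: S = 100 * 0.2 / 0.39
Step 3: S = 51.3%

51.3


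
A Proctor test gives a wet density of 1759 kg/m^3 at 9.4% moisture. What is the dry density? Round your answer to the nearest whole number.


Step 1: Dry density = wet density / (1 + w/100)
Step 2: Dry density = 1759 / (1 + 9.4/100)
Step 3: Dry density = 1759 / 1.094
Step 4: Dry density = 1608 kg/m^3

1608


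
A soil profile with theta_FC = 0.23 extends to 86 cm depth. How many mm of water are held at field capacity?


Step 1: Water (mm) = theta_FC * depth (cm) * 10
Step 2: Water = 0.23 * 86 * 10
Step 3: Water = 197.8 mm

197.8


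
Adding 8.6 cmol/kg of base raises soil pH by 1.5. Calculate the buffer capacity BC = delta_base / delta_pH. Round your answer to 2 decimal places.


Step 1: BC = change in base / change in pH
Step 2: BC = 8.6 / 1.5
Step 3: BC = 5.73 cmol/(kg*pH unit)

5.73


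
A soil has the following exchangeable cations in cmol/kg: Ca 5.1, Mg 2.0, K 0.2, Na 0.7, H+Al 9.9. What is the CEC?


Step 1: CEC = Ca + Mg + K + Na + (H+Al)
Step 2: CEC = 5.1 + 2.0 + 0.2 + 0.7 + 9.9
Step 3: CEC = 17.9 cmol/kg

17.9


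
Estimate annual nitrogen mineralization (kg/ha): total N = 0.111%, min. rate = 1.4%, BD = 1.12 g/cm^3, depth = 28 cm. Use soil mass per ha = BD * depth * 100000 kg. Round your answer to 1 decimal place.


Step 1: Soil mass per ha = BD * depth * 100000 = 1.12 * 28 * 100000 = 3136000 kg
Step 2: Total N pool = soil mass * N%/100 = 3136000 * 0.111/100 = 3480.96 kg/ha
Step 3: N mineralized = N pool * rate%/100 = 3480.96 * 1.4/100 = 48.7 kg/ha/yr

48.7


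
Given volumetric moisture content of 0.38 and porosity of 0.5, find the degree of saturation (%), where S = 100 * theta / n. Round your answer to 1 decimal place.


Step 1: S = 100 * theta_v / n
Step 2: S = 100 * 0.38 / 0.5
Step 3: S = 76.0%

76.0


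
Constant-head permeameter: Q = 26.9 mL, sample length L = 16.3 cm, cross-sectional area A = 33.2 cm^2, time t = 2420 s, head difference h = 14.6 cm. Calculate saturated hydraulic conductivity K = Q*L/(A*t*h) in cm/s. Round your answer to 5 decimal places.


Step 1: K = Q * L / (A * t * h)
Step 2: Numerator = 26.9 * 16.3 = 438.47
Step 3: Denominator = 33.2 * 2420 * 14.6 = 1173022.4
Step 4: K = 438.47 / 1173022.4 = 0.00037 cm/s

0.00037


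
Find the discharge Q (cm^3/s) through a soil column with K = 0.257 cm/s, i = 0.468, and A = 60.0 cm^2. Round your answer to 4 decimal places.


Step 1: Apply Darcy's law: Q = K * i * A
Step 2: Q = 0.257 * 0.468 * 60.0
Step 3: Q = 7.2166 cm^3/s

7.2166


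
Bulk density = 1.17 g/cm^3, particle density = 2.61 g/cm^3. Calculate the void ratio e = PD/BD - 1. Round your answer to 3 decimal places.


Step 1: e = PD / BD - 1
Step 2: e = 2.61 / 1.17 - 1
Step 3: e = 2.23077 - 1
Step 4: e = 1.231

1.231


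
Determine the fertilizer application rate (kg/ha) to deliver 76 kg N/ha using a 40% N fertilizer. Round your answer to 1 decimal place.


Step 1: Fertilizer rate = target N / (N content / 100)
Step 2: Rate = 76 / (40 / 100)
Step 3: Rate = 76 / 0.4
Step 4: Rate = 190.0 kg/ha

190.0


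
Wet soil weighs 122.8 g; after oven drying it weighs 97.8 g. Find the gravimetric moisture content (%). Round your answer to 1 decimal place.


Step 1: Water mass = wet - dry = 122.8 - 97.8 = 25.0 g
Step 2: w = 100 * water mass / dry mass
Step 3: w = 100 * 25.0 / 97.8 = 25.6%

25.6


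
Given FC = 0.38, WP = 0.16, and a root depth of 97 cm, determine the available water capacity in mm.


Step 1: Available water = (FC - WP) * depth * 10
Step 2: AW = (0.38 - 0.16) * 97 * 10
Step 3: AW = 0.22 * 97 * 10
Step 4: AW = 213.4 mm

213.4


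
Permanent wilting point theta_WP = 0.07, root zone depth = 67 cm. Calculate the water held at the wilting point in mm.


Step 1: Water (mm) = theta_WP * depth * 10
Step 2: Water = 0.07 * 67 * 10
Step 3: Water = 46.9 mm

46.9


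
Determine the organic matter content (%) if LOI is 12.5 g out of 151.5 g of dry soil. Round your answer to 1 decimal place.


Step 1: OM% = 100 * LOI / sample mass
Step 2: OM = 100 * 12.5 / 151.5
Step 3: OM = 8.3%

8.3


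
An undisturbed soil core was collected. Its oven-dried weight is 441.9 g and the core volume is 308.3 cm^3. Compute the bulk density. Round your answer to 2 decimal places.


Step 1: Identify the formula: BD = dry mass / volume
Step 2: Substitute values: BD = 441.9 / 308.3
Step 3: BD = 1.43 g/cm^3

1.43


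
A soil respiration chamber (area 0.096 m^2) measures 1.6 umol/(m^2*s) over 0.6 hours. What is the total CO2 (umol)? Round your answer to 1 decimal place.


Step 1: Convert time to seconds: 0.6 hr * 3600 = 2160.0 s
Step 2: Total = flux * area * time_s
Step 3: Total = 1.6 * 0.096 * 2160.0
Step 4: Total = 331.8 umol

331.8


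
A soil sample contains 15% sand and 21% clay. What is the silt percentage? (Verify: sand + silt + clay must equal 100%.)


Step 1: sand + silt + clay = 100%
Step 2: silt = 100 - sand - clay
Step 3: silt = 100 - 15 - 21
Step 4: silt = 64%

64


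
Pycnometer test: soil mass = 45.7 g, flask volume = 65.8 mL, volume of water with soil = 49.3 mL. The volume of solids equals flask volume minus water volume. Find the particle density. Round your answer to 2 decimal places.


Step 1: Volume of solids = flask volume - water volume with soil
Step 2: V_solids = 65.8 - 49.3 = 16.5 mL
Step 3: Particle density = mass / V_solids = 45.7 / 16.5 = 2.77 g/cm^3

2.77


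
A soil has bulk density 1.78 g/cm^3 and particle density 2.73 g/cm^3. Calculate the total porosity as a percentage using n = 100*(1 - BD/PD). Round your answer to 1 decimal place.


Step 1: Formula: n = 100 * (1 - BD / PD)
Step 2: n = 100 * (1 - 1.78 / 2.73)
Step 3: n = 100 * (1 - 0.65201)
Step 4: n = 34.8%

34.8


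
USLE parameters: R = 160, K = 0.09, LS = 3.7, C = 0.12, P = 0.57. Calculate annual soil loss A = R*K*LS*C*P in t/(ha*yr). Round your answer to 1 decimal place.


Step 1: A = R * K * LS * C * P
Step 2: R * K = 160 * 0.09 = 14.4
Step 3: (R*K) * LS = 14.4 * 3.7 = 53.28
Step 4: * C * P = 53.28 * 0.12 * 0.57 = 3.6
Step 5: A = 3.6 t/(ha*yr)

3.6


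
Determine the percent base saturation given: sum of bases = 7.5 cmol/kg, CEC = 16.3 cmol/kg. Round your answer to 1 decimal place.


Step 1: BS = 100 * (sum of bases) / CEC
Step 2: BS = 100 * 7.5 / 16.3
Step 3: BS = 46.0%

46.0


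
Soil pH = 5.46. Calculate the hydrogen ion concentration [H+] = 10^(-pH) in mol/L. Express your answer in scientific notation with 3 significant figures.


Step 1: [H+] = 10^(-pH)
Step 2: [H+] = 10^(-5.46)
Step 3: [H+] = 3.47e-06 mol/L

3.47e-06


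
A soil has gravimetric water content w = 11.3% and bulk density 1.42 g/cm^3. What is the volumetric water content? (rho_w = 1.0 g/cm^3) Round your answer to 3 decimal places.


Step 1: theta = (w / 100) * BD / rho_w
Step 2: theta = (11.3 / 100) * 1.42 / 1.0
Step 3: theta = 0.113 * 1.42
Step 4: theta = 0.16

0.16


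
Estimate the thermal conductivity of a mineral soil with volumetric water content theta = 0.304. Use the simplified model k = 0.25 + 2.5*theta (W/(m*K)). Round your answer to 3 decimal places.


Step 1: k = 0.25 + 2.5 * theta
Step 2: k = 0.25 + 2.5 * 0.304
Step 3: k = 0.25 + 0.76
Step 4: k = 1.01 W/(m*K)

1.01


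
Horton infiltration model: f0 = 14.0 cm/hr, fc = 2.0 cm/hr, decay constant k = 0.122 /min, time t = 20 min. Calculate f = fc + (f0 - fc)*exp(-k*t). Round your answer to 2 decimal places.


Step 1: f = fc + (f0 - fc) * exp(-k * t)
Step 2: exp(-0.122 * 20) = 0.087161
Step 3: f = 2.0 + (14.0 - 2.0) * 0.087161
Step 4: f = 2.0 + 12.0 * 0.087161
Step 5: f = 3.05 cm/hr

3.05


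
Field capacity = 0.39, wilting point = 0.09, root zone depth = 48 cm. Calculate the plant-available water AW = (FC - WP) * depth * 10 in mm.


Step 1: Available water = (FC - WP) * depth * 10
Step 2: AW = (0.39 - 0.09) * 48 * 10
Step 3: AW = 0.3 * 48 * 10
Step 4: AW = 144.0 mm

144.0


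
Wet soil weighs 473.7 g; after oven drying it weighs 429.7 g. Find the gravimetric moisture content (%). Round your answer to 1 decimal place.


Step 1: Water mass = wet - dry = 473.7 - 429.7 = 44.0 g
Step 2: w = 100 * water mass / dry mass
Step 3: w = 100 * 44.0 / 429.7 = 10.2%

10.2


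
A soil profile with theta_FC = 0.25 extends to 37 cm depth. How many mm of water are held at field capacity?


Step 1: Water (mm) = theta_FC * depth (cm) * 10
Step 2: Water = 0.25 * 37 * 10
Step 3: Water = 92.5 mm

92.5


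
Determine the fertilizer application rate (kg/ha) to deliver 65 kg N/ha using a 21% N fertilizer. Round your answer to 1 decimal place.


Step 1: Fertilizer rate = target N / (N content / 100)
Step 2: Rate = 65 / (21 / 100)
Step 3: Rate = 65 / 0.21
Step 4: Rate = 309.5 kg/ha

309.5


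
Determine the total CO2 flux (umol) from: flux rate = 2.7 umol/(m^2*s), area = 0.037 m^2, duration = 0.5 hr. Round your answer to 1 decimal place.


Step 1: Convert time to seconds: 0.5 hr * 3600 = 1800.0 s
Step 2: Total = flux * area * time_s
Step 3: Total = 2.7 * 0.037 * 1800.0
Step 4: Total = 179.8 umol

179.8


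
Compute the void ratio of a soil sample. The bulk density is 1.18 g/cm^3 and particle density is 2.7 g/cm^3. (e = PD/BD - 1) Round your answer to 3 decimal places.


Step 1: e = PD / BD - 1
Step 2: e = 2.7 / 1.18 - 1
Step 3: e = 2.28814 - 1
Step 4: e = 1.288

1.288


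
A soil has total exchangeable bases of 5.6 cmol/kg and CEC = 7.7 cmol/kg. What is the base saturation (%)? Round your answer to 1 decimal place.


Step 1: BS = 100 * (sum of bases) / CEC
Step 2: BS = 100 * 5.6 / 7.7
Step 3: BS = 72.7%

72.7


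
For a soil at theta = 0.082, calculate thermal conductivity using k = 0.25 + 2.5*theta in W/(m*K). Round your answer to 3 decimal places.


Step 1: k = 0.25 + 2.5 * theta
Step 2: k = 0.25 + 2.5 * 0.082
Step 3: k = 0.25 + 0.205
Step 4: k = 0.455 W/(m*K)

0.455


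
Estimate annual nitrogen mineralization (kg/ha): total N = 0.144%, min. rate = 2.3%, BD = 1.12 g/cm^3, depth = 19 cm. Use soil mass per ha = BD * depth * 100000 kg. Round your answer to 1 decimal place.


Step 1: Soil mass per ha = BD * depth * 100000 = 1.12 * 19 * 100000 = 2128000 kg
Step 2: Total N pool = soil mass * N%/100 = 2128000 * 0.144/100 = 3064.32 kg/ha
Step 3: N mineralized = N pool * rate%/100 = 3064.32 * 2.3/100 = 70.5 kg/ha/yr

70.5


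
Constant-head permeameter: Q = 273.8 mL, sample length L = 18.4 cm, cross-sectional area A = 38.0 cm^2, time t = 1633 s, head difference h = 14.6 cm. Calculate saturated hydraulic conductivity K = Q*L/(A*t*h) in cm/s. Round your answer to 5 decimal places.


Step 1: K = Q * L / (A * t * h)
Step 2: Numerator = 273.8 * 18.4 = 5037.92
Step 3: Denominator = 38.0 * 1633 * 14.6 = 905988.4
Step 4: K = 5037.92 / 905988.4 = 0.00556 cm/s

0.00556


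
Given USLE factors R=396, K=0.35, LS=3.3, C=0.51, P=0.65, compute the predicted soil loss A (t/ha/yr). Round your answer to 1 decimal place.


Step 1: A = R * K * LS * C * P
Step 2: R * K = 396 * 0.35 = 138.6
Step 3: (R*K) * LS = 138.6 * 3.3 = 457.38
Step 4: * C * P = 457.38 * 0.51 * 0.65 = 151.6
Step 5: A = 151.6 t/(ha*yr)

151.6


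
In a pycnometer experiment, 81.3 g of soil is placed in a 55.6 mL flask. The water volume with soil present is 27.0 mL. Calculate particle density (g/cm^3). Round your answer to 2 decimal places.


Step 1: Volume of solids = flask volume - water volume with soil
Step 2: V_solids = 55.6 - 27.0 = 28.6 mL
Step 3: Particle density = mass / V_solids = 81.3 / 28.6 = 2.84 g/cm^3

2.84


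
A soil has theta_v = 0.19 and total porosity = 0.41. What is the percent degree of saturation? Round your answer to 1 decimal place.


Step 1: S = 100 * theta_v / n
Step 2: S = 100 * 0.19 / 0.41
Step 3: S = 46.3%

46.3


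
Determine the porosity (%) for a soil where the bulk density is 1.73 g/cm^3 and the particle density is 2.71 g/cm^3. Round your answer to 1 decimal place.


Step 1: Formula: n = 100 * (1 - BD / PD)
Step 2: n = 100 * (1 - 1.73 / 2.71)
Step 3: n = 100 * (1 - 0.63838)
Step 4: n = 36.2%

36.2


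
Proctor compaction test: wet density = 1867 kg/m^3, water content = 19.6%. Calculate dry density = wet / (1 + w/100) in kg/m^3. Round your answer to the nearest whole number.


Step 1: Dry density = wet density / (1 + w/100)
Step 2: Dry density = 1867 / (1 + 19.6/100)
Step 3: Dry density = 1867 / 1.196
Step 4: Dry density = 1561 kg/m^3

1561


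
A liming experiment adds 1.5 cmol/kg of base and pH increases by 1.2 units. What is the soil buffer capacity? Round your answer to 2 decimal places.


Step 1: BC = change in base / change in pH
Step 2: BC = 1.5 / 1.2
Step 3: BC = 1.25 cmol/(kg*pH unit)

1.25


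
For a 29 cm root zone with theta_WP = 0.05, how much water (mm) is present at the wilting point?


Step 1: Water (mm) = theta_WP * depth * 10
Step 2: Water = 0.05 * 29 * 10
Step 3: Water = 14.5 mm

14.5


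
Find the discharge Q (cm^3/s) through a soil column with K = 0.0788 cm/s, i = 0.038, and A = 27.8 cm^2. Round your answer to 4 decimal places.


Step 1: Apply Darcy's law: Q = K * i * A
Step 2: Q = 0.0788 * 0.038 * 27.8
Step 3: Q = 0.0832 cm^3/s

0.0832


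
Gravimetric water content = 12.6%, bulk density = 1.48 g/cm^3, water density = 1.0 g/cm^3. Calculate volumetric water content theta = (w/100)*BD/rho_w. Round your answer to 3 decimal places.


Step 1: theta = (w / 100) * BD / rho_w
Step 2: theta = (12.6 / 100) * 1.48 / 1.0
Step 3: theta = 0.126 * 1.48
Step 4: theta = 0.186

0.186


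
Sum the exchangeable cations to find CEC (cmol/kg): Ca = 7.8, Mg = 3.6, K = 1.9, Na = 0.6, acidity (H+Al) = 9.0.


Step 1: CEC = Ca + Mg + K + Na + (H+Al)
Step 2: CEC = 7.8 + 3.6 + 1.9 + 0.6 + 9.0
Step 3: CEC = 22.9 cmol/kg

22.9


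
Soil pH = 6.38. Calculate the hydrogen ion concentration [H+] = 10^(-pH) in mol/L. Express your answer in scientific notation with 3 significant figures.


Step 1: [H+] = 10^(-pH)
Step 2: [H+] = 10^(-6.38)
Step 3: [H+] = 4.17e-07 mol/L

4.17e-07


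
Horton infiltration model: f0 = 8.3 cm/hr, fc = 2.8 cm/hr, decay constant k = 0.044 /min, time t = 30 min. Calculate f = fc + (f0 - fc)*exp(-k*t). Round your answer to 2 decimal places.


Step 1: f = fc + (f0 - fc) * exp(-k * t)
Step 2: exp(-0.044 * 30) = 0.267135
Step 3: f = 2.8 + (8.3 - 2.8) * 0.267135
Step 4: f = 2.8 + 5.5 * 0.267135
Step 5: f = 4.27 cm/hr

4.27


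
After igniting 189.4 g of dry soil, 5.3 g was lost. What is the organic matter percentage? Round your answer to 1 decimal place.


Step 1: OM% = 100 * LOI / sample mass
Step 2: OM = 100 * 5.3 / 189.4
Step 3: OM = 2.8%

2.8


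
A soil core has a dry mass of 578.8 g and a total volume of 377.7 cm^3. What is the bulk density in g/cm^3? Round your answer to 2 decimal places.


Step 1: Identify the formula: BD = dry mass / volume
Step 2: Substitute values: BD = 578.8 / 377.7
Step 3: BD = 1.53 g/cm^3

1.53


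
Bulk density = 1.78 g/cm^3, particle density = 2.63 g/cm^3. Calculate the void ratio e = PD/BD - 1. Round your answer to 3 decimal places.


Step 1: e = PD / BD - 1
Step 2: e = 2.63 / 1.78 - 1
Step 3: e = 1.47753 - 1
Step 4: e = 0.478

0.478


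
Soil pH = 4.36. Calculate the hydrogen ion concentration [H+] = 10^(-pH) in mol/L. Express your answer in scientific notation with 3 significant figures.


Step 1: [H+] = 10^(-pH)
Step 2: [H+] = 10^(-4.36)
Step 3: [H+] = 4.37e-05 mol/L

4.37e-05


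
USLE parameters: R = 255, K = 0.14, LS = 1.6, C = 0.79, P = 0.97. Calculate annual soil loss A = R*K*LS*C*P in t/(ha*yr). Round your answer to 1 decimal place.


Step 1: A = R * K * LS * C * P
Step 2: R * K = 255 * 0.14 = 35.7
Step 3: (R*K) * LS = 35.7 * 1.6 = 57.12
Step 4: * C * P = 57.12 * 0.79 * 0.97 = 43.8
Step 5: A = 43.8 t/(ha*yr)

43.8


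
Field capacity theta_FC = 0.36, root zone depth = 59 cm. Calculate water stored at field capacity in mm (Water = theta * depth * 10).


Step 1: Water (mm) = theta_FC * depth (cm) * 10
Step 2: Water = 0.36 * 59 * 10
Step 3: Water = 212.4 mm

212.4


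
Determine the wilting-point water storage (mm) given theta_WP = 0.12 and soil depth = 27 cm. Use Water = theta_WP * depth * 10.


Step 1: Water (mm) = theta_WP * depth * 10
Step 2: Water = 0.12 * 27 * 10
Step 3: Water = 32.4 mm

32.4


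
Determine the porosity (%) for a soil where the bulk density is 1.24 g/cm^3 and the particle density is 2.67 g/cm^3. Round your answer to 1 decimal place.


Step 1: Formula: n = 100 * (1 - BD / PD)
Step 2: n = 100 * (1 - 1.24 / 2.67)
Step 3: n = 100 * (1 - 0.46442)
Step 4: n = 53.6%

53.6


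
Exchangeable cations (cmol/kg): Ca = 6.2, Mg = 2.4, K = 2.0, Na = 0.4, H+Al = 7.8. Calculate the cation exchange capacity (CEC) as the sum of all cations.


Step 1: CEC = Ca + Mg + K + Na + (H+Al)
Step 2: CEC = 6.2 + 2.4 + 2.0 + 0.4 + 7.8
Step 3: CEC = 18.8 cmol/kg

18.8


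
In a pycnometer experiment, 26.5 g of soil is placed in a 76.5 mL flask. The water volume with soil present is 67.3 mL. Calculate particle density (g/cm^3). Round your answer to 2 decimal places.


Step 1: Volume of solids = flask volume - water volume with soil
Step 2: V_solids = 76.5 - 67.3 = 9.2 mL
Step 3: Particle density = mass / V_solids = 26.5 / 9.2 = 2.88 g/cm^3

2.88


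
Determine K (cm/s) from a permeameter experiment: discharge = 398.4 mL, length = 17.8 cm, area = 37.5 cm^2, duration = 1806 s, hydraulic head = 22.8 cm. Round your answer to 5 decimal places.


Step 1: K = Q * L / (A * t * h)
Step 2: Numerator = 398.4 * 17.8 = 7091.52
Step 3: Denominator = 37.5 * 1806 * 22.8 = 1544130.0
Step 4: K = 7091.52 / 1544130.0 = 0.00459 cm/s

0.00459


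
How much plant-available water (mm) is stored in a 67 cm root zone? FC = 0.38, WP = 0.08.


Step 1: Available water = (FC - WP) * depth * 10
Step 2: AW = (0.38 - 0.08) * 67 * 10
Step 3: AW = 0.3 * 67 * 10
Step 4: AW = 201.0 mm

201.0


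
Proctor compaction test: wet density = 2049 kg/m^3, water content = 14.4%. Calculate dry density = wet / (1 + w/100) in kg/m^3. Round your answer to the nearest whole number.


Step 1: Dry density = wet density / (1 + w/100)
Step 2: Dry density = 2049 / (1 + 14.4/100)
Step 3: Dry density = 2049 / 1.144
Step 4: Dry density = 1791 kg/m^3

1791


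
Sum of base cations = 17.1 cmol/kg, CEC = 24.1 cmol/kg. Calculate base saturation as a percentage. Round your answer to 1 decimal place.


Step 1: BS = 100 * (sum of bases) / CEC
Step 2: BS = 100 * 17.1 / 24.1
Step 3: BS = 71.0%

71.0


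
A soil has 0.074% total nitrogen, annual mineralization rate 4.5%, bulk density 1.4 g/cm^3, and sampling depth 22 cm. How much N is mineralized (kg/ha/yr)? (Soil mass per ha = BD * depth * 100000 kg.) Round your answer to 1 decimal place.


Step 1: Soil mass per ha = BD * depth * 100000 = 1.4 * 22 * 100000 = 3080000 kg
Step 2: Total N pool = soil mass * N%/100 = 3080000 * 0.074/100 = 2279.2 kg/ha
Step 3: N mineralized = N pool * rate%/100 = 2279.2 * 4.5/100 = 102.6 kg/ha/yr

102.6


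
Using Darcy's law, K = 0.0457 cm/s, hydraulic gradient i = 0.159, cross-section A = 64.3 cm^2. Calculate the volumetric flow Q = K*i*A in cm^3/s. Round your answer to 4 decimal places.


Step 1: Apply Darcy's law: Q = K * i * A
Step 2: Q = 0.0457 * 0.159 * 64.3
Step 3: Q = 0.4672 cm^3/s

0.4672


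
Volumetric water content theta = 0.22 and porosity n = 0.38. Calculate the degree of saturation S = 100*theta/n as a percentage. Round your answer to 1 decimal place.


Step 1: S = 100 * theta_v / n
Step 2: S = 100 * 0.22 / 0.38
Step 3: S = 57.9%

57.9


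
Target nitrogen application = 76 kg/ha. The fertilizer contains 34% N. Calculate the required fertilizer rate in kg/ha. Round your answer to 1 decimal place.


Step 1: Fertilizer rate = target N / (N content / 100)
Step 2: Rate = 76 / (34 / 100)
Step 3: Rate = 76 / 0.34
Step 4: Rate = 223.5 kg/ha

223.5


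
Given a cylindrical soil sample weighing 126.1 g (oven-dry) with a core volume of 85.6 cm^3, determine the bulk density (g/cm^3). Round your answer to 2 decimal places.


Step 1: Identify the formula: BD = dry mass / volume
Step 2: Substitute values: BD = 126.1 / 85.6
Step 3: BD = 1.47 g/cm^3

1.47


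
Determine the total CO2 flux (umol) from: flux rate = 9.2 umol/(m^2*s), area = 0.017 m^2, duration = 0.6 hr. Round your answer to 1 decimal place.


Step 1: Convert time to seconds: 0.6 hr * 3600 = 2160.0 s
Step 2: Total = flux * area * time_s
Step 3: Total = 9.2 * 0.017 * 2160.0
Step 4: Total = 337.8 umol

337.8


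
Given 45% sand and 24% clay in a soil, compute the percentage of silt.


Step 1: sand + silt + clay = 100%
Step 2: silt = 100 - sand - clay
Step 3: silt = 100 - 45 - 24
Step 4: silt = 31%

31


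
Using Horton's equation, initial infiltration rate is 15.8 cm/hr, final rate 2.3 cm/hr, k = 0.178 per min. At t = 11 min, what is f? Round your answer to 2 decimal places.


Step 1: f = fc + (f0 - fc) * exp(-k * t)
Step 2: exp(-0.178 * 11) = 0.14114
Step 3: f = 2.3 + (15.8 - 2.3) * 0.14114
Step 4: f = 2.3 + 13.5 * 0.14114
Step 5: f = 4.21 cm/hr

4.21


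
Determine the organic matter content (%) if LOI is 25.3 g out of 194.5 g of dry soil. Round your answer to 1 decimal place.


Step 1: OM% = 100 * LOI / sample mass
Step 2: OM = 100 * 25.3 / 194.5
Step 3: OM = 13.0%

13.0


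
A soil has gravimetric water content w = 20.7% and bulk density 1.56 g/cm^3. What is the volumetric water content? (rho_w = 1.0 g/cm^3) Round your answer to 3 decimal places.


Step 1: theta = (w / 100) * BD / rho_w
Step 2: theta = (20.7 / 100) * 1.56 / 1.0
Step 3: theta = 0.207 * 1.56
Step 4: theta = 0.323

0.323


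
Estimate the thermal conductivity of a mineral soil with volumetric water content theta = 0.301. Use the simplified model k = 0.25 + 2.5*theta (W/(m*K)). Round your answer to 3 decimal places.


Step 1: k = 0.25 + 2.5 * theta
Step 2: k = 0.25 + 2.5 * 0.301
Step 3: k = 0.25 + 0.753
Step 4: k = 1.003 W/(m*K)

1.003


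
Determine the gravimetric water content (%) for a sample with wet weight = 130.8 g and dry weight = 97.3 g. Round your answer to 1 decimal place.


Step 1: Water mass = wet - dry = 130.8 - 97.3 = 33.5 g
Step 2: w = 100 * water mass / dry mass
Step 3: w = 100 * 33.5 / 97.3 = 34.4%

34.4


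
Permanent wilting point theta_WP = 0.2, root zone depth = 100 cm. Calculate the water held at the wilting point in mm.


Step 1: Water (mm) = theta_WP * depth * 10
Step 2: Water = 0.2 * 100 * 10
Step 3: Water = 200.0 mm

200.0


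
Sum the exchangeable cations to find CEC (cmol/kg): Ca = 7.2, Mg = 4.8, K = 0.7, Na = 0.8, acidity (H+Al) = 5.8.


Step 1: CEC = Ca + Mg + K + Na + (H+Al)
Step 2: CEC = 7.2 + 4.8 + 0.7 + 0.8 + 5.8
Step 3: CEC = 19.3 cmol/kg

19.3


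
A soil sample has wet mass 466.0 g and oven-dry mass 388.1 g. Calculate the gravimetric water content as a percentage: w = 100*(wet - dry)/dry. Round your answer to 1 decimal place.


Step 1: Water mass = wet - dry = 466.0 - 388.1 = 77.9 g
Step 2: w = 100 * water mass / dry mass
Step 3: w = 100 * 77.9 / 388.1 = 20.1%

20.1


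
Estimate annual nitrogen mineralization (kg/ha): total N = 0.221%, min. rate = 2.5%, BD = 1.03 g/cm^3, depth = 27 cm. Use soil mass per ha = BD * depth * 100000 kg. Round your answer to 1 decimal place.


Step 1: Soil mass per ha = BD * depth * 100000 = 1.03 * 27 * 100000 = 2781000 kg
Step 2: Total N pool = soil mass * N%/100 = 2781000 * 0.221/100 = 6146.01 kg/ha
Step 3: N mineralized = N pool * rate%/100 = 6146.01 * 2.5/100 = 153.7 kg/ha/yr

153.7


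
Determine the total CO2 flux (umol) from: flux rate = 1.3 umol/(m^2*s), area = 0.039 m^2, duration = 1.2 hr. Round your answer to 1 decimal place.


Step 1: Convert time to seconds: 1.2 hr * 3600 = 4320.0 s
Step 2: Total = flux * area * time_s
Step 3: Total = 1.3 * 0.039 * 4320.0
Step 4: Total = 219.0 umol

219.0


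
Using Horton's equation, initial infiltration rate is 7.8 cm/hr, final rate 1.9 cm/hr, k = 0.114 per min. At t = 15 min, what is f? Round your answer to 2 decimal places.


Step 1: f = fc + (f0 - fc) * exp(-k * t)
Step 2: exp(-0.114 * 15) = 0.180866
Step 3: f = 1.9 + (7.8 - 1.9) * 0.180866
Step 4: f = 1.9 + 5.9 * 0.180866
Step 5: f = 2.97 cm/hr

2.97


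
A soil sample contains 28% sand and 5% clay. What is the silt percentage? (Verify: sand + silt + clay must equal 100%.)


Step 1: sand + silt + clay = 100%
Step 2: silt = 100 - sand - clay
Step 3: silt = 100 - 28 - 5
Step 4: silt = 67%

67


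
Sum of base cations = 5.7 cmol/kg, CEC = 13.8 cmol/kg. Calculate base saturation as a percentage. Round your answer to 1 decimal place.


Step 1: BS = 100 * (sum of bases) / CEC
Step 2: BS = 100 * 5.7 / 13.8
Step 3: BS = 41.3%

41.3


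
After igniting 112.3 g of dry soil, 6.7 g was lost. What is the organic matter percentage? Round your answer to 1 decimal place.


Step 1: OM% = 100 * LOI / sample mass
Step 2: OM = 100 * 6.7 / 112.3
Step 3: OM = 6.0%

6.0


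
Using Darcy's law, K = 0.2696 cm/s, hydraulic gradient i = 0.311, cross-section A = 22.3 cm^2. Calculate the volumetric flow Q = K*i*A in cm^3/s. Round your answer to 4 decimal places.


Step 1: Apply Darcy's law: Q = K * i * A
Step 2: Q = 0.2696 * 0.311 * 22.3
Step 3: Q = 1.8698 cm^3/s

1.8698


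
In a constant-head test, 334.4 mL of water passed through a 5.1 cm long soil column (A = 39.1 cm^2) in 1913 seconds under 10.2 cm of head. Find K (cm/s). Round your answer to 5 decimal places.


Step 1: K = Q * L / (A * t * h)
Step 2: Numerator = 334.4 * 5.1 = 1705.44
Step 3: Denominator = 39.1 * 1913 * 10.2 = 762942.66
Step 4: K = 1705.44 / 762942.66 = 0.00224 cm/s

0.00224


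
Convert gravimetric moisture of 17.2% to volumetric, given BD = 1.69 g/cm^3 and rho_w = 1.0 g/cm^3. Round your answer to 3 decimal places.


Step 1: theta = (w / 100) * BD / rho_w
Step 2: theta = (17.2 / 100) * 1.69 / 1.0
Step 3: theta = 0.172 * 1.69
Step 4: theta = 0.291

0.291


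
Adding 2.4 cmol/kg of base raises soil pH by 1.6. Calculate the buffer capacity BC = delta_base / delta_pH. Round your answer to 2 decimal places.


Step 1: BC = change in base / change in pH
Step 2: BC = 2.4 / 1.6
Step 3: BC = 1.5 cmol/(kg*pH unit)

1.5


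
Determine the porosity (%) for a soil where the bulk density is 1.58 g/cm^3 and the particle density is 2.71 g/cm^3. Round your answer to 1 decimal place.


Step 1: Formula: n = 100 * (1 - BD / PD)
Step 2: n = 100 * (1 - 1.58 / 2.71)
Step 3: n = 100 * (1 - 0.58303)
Step 4: n = 41.7%

41.7


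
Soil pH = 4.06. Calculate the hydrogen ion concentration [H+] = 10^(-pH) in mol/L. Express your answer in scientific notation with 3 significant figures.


Step 1: [H+] = 10^(-pH)
Step 2: [H+] = 10^(-4.06)
Step 3: [H+] = 8.71e-05 mol/L

8.71e-05


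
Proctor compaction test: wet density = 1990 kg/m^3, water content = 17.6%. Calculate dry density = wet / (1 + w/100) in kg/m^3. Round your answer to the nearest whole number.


Step 1: Dry density = wet density / (1 + w/100)
Step 2: Dry density = 1990 / (1 + 17.6/100)
Step 3: Dry density = 1990 / 1.176
Step 4: Dry density = 1692 kg/m^3

1692


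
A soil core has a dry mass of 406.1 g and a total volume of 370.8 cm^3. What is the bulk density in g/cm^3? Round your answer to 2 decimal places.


Step 1: Identify the formula: BD = dry mass / volume
Step 2: Substitute values: BD = 406.1 / 370.8
Step 3: BD = 1.1 g/cm^3

1.1


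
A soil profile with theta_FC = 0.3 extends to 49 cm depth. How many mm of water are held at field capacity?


Step 1: Water (mm) = theta_FC * depth (cm) * 10
Step 2: Water = 0.3 * 49 * 10
Step 3: Water = 147.0 mm

147.0


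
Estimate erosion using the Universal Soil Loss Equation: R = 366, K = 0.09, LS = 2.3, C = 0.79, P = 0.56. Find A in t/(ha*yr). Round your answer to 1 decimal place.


Step 1: A = R * K * LS * C * P
Step 2: R * K = 366 * 0.09 = 32.94
Step 3: (R*K) * LS = 32.94 * 2.3 = 75.762
Step 4: * C * P = 75.762 * 0.79 * 0.56 = 33.5
Step 5: A = 33.5 t/(ha*yr)

33.5


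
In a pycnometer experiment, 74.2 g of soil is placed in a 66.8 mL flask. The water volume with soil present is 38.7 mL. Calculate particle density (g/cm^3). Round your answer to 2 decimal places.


Step 1: Volume of solids = flask volume - water volume with soil
Step 2: V_solids = 66.8 - 38.7 = 28.1 mL
Step 3: Particle density = mass / V_solids = 74.2 / 28.1 = 2.64 g/cm^3

2.64


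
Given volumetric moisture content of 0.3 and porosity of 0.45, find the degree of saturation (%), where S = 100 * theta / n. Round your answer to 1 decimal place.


Step 1: S = 100 * theta_v / n
Step 2: S = 100 * 0.3 / 0.45
Step 3: S = 66.7%

66.7


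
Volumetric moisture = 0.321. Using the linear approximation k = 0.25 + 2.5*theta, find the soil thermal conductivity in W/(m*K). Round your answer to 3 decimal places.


Step 1: k = 0.25 + 2.5 * theta
Step 2: k = 0.25 + 2.5 * 0.321
Step 3: k = 0.25 + 0.803
Step 4: k = 1.053 W/(m*K)

1.053


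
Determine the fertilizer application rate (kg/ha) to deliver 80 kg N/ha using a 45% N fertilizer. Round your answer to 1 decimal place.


Step 1: Fertilizer rate = target N / (N content / 100)
Step 2: Rate = 80 / (45 / 100)
Step 3: Rate = 80 / 0.45
Step 4: Rate = 177.8 kg/ha

177.8


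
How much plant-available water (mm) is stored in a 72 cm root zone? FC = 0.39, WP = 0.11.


Step 1: Available water = (FC - WP) * depth * 10
Step 2: AW = (0.39 - 0.11) * 72 * 10
Step 3: AW = 0.28 * 72 * 10
Step 4: AW = 201.6 mm

201.6


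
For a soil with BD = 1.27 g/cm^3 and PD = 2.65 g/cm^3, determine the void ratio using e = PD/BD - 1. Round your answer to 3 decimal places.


Step 1: e = PD / BD - 1
Step 2: e = 2.65 / 1.27 - 1
Step 3: e = 2.08661 - 1
Step 4: e = 1.087

1.087


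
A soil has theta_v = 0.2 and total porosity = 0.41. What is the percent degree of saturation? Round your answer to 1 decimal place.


Step 1: S = 100 * theta_v / n
Step 2: S = 100 * 0.2 / 0.41
Step 3: S = 48.8%

48.8


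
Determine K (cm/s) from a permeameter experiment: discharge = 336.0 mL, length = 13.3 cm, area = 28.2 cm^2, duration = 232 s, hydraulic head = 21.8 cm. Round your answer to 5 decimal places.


Step 1: K = Q * L / (A * t * h)
Step 2: Numerator = 336.0 * 13.3 = 4468.8
Step 3: Denominator = 28.2 * 232 * 21.8 = 142624.32
Step 4: K = 4468.8 / 142624.32 = 0.03133 cm/s

0.03133


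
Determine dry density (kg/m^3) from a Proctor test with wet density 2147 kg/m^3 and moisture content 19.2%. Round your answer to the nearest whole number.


Step 1: Dry density = wet density / (1 + w/100)
Step 2: Dry density = 2147 / (1 + 19.2/100)
Step 3: Dry density = 2147 / 1.192
Step 4: Dry density = 1801 kg/m^3

1801


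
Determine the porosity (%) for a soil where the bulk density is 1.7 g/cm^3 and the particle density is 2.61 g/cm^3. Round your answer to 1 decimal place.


Step 1: Formula: n = 100 * (1 - BD / PD)
Step 2: n = 100 * (1 - 1.7 / 2.61)
Step 3: n = 100 * (1 - 0.65134)
Step 4: n = 34.9%

34.9


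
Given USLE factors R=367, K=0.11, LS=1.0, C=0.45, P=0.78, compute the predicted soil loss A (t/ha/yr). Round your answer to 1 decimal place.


Step 1: A = R * K * LS * C * P
Step 2: R * K = 367 * 0.11 = 40.37
Step 3: (R*K) * LS = 40.37 * 1.0 = 40.37
Step 4: * C * P = 40.37 * 0.45 * 0.78 = 14.2
Step 5: A = 14.2 t/(ha*yr)

14.2


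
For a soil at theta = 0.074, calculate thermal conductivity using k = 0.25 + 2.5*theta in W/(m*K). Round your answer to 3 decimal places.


Step 1: k = 0.25 + 2.5 * theta
Step 2: k = 0.25 + 2.5 * 0.074
Step 3: k = 0.25 + 0.185
Step 4: k = 0.435 W/(m*K)

0.435


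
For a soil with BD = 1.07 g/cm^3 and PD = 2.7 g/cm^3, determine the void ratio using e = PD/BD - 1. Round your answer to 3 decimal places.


Step 1: e = PD / BD - 1
Step 2: e = 2.7 / 1.07 - 1
Step 3: e = 2.52336 - 1
Step 4: e = 1.523

1.523


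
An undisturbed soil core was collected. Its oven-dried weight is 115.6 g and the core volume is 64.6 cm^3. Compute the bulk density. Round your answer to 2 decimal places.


Step 1: Identify the formula: BD = dry mass / volume
Step 2: Substitute values: BD = 115.6 / 64.6
Step 3: BD = 1.79 g/cm^3

1.79


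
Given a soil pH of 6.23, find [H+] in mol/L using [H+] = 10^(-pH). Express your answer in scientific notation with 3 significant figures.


Step 1: [H+] = 10^(-pH)
Step 2: [H+] = 10^(-6.23)
Step 3: [H+] = 5.89e-07 mol/L

5.89e-07


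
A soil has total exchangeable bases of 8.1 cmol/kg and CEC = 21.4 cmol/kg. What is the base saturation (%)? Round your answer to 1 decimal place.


Step 1: BS = 100 * (sum of bases) / CEC
Step 2: BS = 100 * 8.1 / 21.4
Step 3: BS = 37.9%

37.9


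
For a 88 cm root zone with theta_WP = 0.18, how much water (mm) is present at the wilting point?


Step 1: Water (mm) = theta_WP * depth * 10
Step 2: Water = 0.18 * 88 * 10
Step 3: Water = 158.4 mm

158.4


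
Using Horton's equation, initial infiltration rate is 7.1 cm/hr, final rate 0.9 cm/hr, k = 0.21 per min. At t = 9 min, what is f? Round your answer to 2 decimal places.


Step 1: f = fc + (f0 - fc) * exp(-k * t)
Step 2: exp(-0.21 * 9) = 0.151072
Step 3: f = 0.9 + (7.1 - 0.9) * 0.151072
Step 4: f = 0.9 + 6.2 * 0.151072
Step 5: f = 1.84 cm/hr

1.84


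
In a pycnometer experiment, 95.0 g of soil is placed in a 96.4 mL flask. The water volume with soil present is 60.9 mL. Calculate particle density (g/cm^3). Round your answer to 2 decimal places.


Step 1: Volume of solids = flask volume - water volume with soil
Step 2: V_solids = 96.4 - 60.9 = 35.5 mL
Step 3: Particle density = mass / V_solids = 95.0 / 35.5 = 2.68 g/cm^3

2.68
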